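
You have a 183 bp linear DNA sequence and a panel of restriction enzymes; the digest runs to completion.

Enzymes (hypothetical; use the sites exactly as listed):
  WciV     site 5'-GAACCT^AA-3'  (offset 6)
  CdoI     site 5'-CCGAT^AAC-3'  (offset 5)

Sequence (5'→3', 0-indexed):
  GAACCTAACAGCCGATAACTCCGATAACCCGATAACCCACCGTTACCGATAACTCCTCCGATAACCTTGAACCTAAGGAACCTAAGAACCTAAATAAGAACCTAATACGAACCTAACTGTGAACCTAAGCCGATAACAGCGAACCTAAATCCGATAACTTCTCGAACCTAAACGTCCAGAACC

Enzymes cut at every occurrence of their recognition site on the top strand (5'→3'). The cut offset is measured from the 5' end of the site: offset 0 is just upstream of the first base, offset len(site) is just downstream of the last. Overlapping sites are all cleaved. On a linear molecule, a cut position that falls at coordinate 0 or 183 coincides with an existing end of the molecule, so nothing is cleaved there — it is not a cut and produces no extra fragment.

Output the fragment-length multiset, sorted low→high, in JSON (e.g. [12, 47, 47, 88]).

Scan for sites:
  WciV (GAACCTAA, off=6): starts [0, 68, 77, 85, 97, 108, 120, 140, 163] → cuts [6, 74, 83, 91, 103, 114, 126, 146, 169]
  CdoI (CCGATAAC, off=5): starts [11, 20, 28, 45, 57, 129, 150] → cuts [16, 25, 33, 50, 62, 134, 155]

All cut coordinates (distinct, sorted): [6, 16, 25, 33, 50, 62, 74, 83, 91, 103, 114, 126, 134, 146, 155, 169]

Fragments:
  [0,6): 6 bp
  [6,16): 10 bp
  [16,25): 9 bp
  [25,33): 8 bp
  [33,50): 17 bp
  [50,62): 12 bp
  [62,74): 12 bp
  [74,83): 9 bp
  [83,91): 8 bp
  [91,103): 12 bp
  [103,114): 11 bp
  [114,126): 12 bp
  [126,134): 8 bp
  [134,146): 12 bp
  [146,155): 9 bp
  [155,169): 14 bp
  [169,183): 14 bp

[6,8,8,8,9,9,9,10,11,12,12,12,12,12,14,14,17]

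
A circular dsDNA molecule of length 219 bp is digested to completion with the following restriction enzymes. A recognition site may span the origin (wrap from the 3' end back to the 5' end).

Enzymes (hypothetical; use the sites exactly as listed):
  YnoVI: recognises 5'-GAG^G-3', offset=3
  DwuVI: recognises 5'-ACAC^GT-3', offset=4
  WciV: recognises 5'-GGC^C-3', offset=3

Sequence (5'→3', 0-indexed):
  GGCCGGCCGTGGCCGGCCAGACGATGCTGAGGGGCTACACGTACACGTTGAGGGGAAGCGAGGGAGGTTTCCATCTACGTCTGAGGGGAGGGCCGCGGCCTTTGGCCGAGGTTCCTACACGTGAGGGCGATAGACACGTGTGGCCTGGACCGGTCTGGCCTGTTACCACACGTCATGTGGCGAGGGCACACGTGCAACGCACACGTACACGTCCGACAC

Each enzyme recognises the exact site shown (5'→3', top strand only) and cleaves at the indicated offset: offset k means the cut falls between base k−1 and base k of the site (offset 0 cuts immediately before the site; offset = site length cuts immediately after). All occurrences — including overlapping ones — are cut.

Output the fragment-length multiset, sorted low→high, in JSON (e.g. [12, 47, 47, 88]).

Scan for sites:
  YnoVI GAGG/3: at [28, 49, 59, 63, 82, 87, 107, 122, 181] ⇒ [31, 52, 62, 66, 85, 90, 110, 125, 184]
  DwuVI ACACGT/4: at [36, 42, 116, 133, 167, 187, 200, 206] ⇒ [40, 46, 120, 137, 171, 191, 204, 210]
  WciV GGCC/3: at [0, 4, 10, 14, 90, 96, 103, 141, 156] ⇒ [3, 7, 13, 17, 93, 99, 106, 144, 159]

All cut coordinates (distinct, sorted): [3, 7, 13, 17, 31, 40, 46, 52, 62, 66, 85, 90, 93, 99, 106, 110, 120, 125, 137, 144, 159, 171, 184, 191, 204, 210]

Fragment lengths:
  3→7: 4 bp
  7→13: 6 bp
  13→17: 4 bp
  17→31: 14 bp
  31→40: 9 bp
  40→46: 6 bp
  46→52: 6 bp
  52→62: 10 bp
  62→66: 4 bp
  66→85: 19 bp
  85→90: 5 bp
  90→93: 3 bp
  93→99: 6 bp
  99→106: 7 bp
  106→110: 4 bp
  110→120: 10 bp
  120→125: 5 bp
  125→137: 12 bp
  137→144: 7 bp
  144→159: 15 bp
  159→171: 12 bp
  171→184: 13 bp
  184→191: 7 bp
  191→204: 13 bp
  204→210: 6 bp
  210→3 (wrap): 219-210+3 = 12 bp

[3,4,4,4,4,5,5,6,6,6,6,6,7,7,7,9,10,10,12,12,12,13,13,14,15,19]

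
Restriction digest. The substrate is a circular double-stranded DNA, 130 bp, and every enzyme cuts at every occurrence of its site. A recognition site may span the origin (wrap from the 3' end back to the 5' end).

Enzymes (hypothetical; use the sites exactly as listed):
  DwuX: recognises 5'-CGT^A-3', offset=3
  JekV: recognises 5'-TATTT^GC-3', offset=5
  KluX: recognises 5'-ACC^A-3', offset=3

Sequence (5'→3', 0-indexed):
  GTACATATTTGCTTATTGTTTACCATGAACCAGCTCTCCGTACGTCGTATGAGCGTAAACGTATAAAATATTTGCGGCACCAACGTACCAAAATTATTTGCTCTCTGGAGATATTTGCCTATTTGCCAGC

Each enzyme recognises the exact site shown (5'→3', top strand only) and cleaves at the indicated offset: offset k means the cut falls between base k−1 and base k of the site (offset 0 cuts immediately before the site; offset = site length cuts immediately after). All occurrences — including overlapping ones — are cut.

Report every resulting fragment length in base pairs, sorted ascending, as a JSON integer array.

[3,5,6,7,7,8,8,8,8,8,10,10,11,14,17]

Scan for sites:
  DwuX CGTA/3: at [38, 45, 53, 59, 83, 129] ⇒ [2, 41, 48, 56, 62, 86]
  JekV TATTTGC/5: at [5, 68, 94, 111, 119] ⇒ [10, 73, 99, 116, 124]
  KluX ACCA/3: at [21, 28, 78, 86] ⇒ [24, 31, 81, 89]

Pooled cuts: [2, 10, 24, 31, 41, 48, 56, 62, 73, 81, 86, 89, 99, 116, 124]

Fragments:
  2→10: 8 bp
  10→24: 14 bp
  24→31: 7 bp
  31→41: 10 bp
  41→48: 7 bp
  48→56: 8 bp
  56→62: 6 bp
  62→73: 11 bp
  73→81: 8 bp
  81→86: 5 bp
  86→89: 3 bp
  89→99: 10 bp
  99→116: 17 bp
  116→124: 8 bp
  124→2 (wrap): 130-124+2 = 8 bp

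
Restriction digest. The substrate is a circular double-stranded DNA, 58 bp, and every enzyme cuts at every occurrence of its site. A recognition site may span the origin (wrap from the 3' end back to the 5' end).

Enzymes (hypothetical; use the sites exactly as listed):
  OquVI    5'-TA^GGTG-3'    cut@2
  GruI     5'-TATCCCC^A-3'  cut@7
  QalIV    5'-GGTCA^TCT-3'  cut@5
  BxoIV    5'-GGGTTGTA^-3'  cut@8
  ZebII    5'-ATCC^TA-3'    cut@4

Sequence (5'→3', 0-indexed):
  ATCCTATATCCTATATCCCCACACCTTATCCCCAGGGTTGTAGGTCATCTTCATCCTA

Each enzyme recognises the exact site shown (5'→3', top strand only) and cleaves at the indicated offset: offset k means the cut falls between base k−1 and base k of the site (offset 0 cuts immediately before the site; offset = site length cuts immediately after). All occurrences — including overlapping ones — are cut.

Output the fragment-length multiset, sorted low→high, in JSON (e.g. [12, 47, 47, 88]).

Scan for sites:
  OquVI (TAGGTG, off=2): no sites
  GruI TATCCCCA/7: at [13, 26] ⇒ [20, 33]
  QalIV GGTCATCT/5: at [42] ⇒ [47]
  BxoIV GGGTTGTA/8: at [34] ⇒ [42]
  ZebII ATCCTA/4: at [0, 7, 52] ⇒ [4, 11, 56]

All cut coordinates (distinct, sorted): [4, 11, 20, 33, 42, 47, 56]

Fragment lengths:
  4→11: 7 bp
  11→20: 9 bp
  20→33: 13 bp
  33→42: 9 bp
  42→47: 5 bp
  47→56: 9 bp
  56→4 (wrap): 58-56+4 = 6 bp

[5,6,7,9,9,9,13]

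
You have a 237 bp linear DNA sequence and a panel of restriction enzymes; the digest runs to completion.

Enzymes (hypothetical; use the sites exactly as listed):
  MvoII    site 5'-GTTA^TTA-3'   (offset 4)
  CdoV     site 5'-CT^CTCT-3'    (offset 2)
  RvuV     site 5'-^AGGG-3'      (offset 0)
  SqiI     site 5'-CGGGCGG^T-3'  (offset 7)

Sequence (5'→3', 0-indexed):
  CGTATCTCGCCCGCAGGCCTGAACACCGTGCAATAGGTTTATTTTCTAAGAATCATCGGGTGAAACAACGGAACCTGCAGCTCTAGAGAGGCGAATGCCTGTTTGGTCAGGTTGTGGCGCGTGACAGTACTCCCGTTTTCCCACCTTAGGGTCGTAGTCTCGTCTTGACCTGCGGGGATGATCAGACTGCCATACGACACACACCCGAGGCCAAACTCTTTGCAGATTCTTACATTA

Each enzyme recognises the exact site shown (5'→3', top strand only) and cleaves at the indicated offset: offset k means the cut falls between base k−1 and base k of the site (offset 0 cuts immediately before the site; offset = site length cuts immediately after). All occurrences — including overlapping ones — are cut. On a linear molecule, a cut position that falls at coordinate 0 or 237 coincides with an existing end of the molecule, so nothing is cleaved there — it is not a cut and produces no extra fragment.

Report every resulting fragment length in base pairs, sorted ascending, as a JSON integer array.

Per-enzyme occurrences:
  MvoII (GTTATTA, off=4): no sites
  CdoV (CTCTCT, off=2): no sites
  RvuV (AGGG, off=0): starts [147] → cuts [147]
  SqiI (CGGGCGGT, off=7): no sites

All cut coordinates (distinct, sorted): [147]

Fragments:
  [0,147): 147 bp
  [147,237): 90 bp

[90,147]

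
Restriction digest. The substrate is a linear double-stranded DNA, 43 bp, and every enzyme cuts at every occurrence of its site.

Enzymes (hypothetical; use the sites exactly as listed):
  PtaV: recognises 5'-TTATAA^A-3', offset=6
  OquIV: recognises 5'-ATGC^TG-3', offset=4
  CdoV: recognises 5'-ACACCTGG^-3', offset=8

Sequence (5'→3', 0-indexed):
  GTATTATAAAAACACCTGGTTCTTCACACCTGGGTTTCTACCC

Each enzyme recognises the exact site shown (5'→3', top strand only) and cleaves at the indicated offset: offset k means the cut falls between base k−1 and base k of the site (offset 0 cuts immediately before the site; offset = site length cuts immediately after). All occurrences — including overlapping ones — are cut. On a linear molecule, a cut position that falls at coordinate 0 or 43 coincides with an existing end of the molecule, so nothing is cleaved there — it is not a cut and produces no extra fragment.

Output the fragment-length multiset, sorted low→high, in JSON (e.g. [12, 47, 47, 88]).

[9,10,10,14]

Site scan:
  PtaV (TTATAAA, off=6): starts [3] → cuts [9]
  OquIV (ATGCTG, off=4): no sites
  CdoV (ACACCTGG, off=8): starts [11, 25] → cuts [19, 33]

All cut coordinates (distinct, sorted): [9, 19, 33]

Fragment lengths:
  [0,9): 9 bp
  [9,19): 10 bp
  [19,33): 14 bp
  [33,43): 10 bp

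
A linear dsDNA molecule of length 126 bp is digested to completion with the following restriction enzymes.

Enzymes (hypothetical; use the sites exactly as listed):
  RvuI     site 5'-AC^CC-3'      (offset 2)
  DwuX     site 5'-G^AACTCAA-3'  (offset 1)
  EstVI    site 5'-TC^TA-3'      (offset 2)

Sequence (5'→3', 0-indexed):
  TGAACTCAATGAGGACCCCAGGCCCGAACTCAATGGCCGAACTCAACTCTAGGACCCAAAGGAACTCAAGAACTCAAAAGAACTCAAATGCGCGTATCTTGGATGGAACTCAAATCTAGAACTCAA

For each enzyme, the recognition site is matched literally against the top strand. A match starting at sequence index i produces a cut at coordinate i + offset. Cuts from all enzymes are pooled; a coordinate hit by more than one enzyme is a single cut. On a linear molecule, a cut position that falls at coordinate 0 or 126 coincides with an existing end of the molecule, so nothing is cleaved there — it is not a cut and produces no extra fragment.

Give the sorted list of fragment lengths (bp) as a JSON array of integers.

Per-enzyme occurrences:
  RvuI ACCC/2: at [14, 53] ⇒ [16, 55]
  DwuX GAACTCAA/1: at [1, 25, 38, 61, 69, 79, 105, 118] ⇒ [2, 26, 39, 62, 70, 80, 106, 119]
  EstVI TCTA/2: at [47, 114] ⇒ [49, 116]

Pooled cuts: [2, 16, 26, 39, 49, 55, 62, 70, 80, 106, 116, 119]

Fragment lengths:
  [0,2): 2 bp
  [2,16): 14 bp
  [16,26): 10 bp
  [26,39): 13 bp
  [39,49): 10 bp
  [49,55): 6 bp
  [55,62): 7 bp
  [62,70): 8 bp
  [70,80): 10 bp
  [80,106): 26 bp
  [106,116): 10 bp
  [116,119): 3 bp
  [119,126): 7 bp

[2,3,6,7,7,8,10,10,10,10,13,14,26]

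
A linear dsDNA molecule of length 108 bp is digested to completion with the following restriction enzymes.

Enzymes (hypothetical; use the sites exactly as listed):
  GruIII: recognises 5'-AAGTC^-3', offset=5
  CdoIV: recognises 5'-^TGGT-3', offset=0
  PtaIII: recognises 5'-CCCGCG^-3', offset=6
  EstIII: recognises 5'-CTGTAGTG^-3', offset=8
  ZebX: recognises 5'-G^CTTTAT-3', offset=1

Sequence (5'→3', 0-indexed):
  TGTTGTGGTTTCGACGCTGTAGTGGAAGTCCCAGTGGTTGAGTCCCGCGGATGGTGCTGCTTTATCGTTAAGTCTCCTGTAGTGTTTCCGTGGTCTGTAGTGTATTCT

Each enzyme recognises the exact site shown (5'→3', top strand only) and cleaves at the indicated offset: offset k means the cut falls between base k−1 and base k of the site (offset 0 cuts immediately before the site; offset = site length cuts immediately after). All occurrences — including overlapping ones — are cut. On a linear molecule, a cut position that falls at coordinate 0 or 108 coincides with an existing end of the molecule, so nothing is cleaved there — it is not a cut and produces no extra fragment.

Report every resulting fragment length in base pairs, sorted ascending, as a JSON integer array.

[2,4,5,6,6,6,8,10,12,15,15,19]

Site scan:
  GruIII (AAGTC, off=5): starts [25, 69] → cuts [30, 74]
  CdoIV (TGGT, off=0): starts [5, 34, 51, 90] → cuts [5, 34, 51, 90]
  PtaIII (CCCGCG, off=6): starts [43] → cuts [49]
  EstIII (CTGTAGTG, off=8): starts [16, 76, 94] → cuts [24, 84, 102]
  ZebX (GCTTTAT, off=1): starts [58] → cuts [59]

Pooled cuts: [5, 24, 30, 34, 49, 51, 59, 74, 84, 90, 102]

Fragment lengths:
  [0,5): 5 bp
  [5,24): 19 bp
  [24,30): 6 bp
  [30,34): 4 bp
  [34,49): 15 bp
  [49,51): 2 bp
  [51,59): 8 bp
  [59,74): 15 bp
  [74,84): 10 bp
  [84,90): 6 bp
  [90,102): 12 bp
  [102,108): 6 bp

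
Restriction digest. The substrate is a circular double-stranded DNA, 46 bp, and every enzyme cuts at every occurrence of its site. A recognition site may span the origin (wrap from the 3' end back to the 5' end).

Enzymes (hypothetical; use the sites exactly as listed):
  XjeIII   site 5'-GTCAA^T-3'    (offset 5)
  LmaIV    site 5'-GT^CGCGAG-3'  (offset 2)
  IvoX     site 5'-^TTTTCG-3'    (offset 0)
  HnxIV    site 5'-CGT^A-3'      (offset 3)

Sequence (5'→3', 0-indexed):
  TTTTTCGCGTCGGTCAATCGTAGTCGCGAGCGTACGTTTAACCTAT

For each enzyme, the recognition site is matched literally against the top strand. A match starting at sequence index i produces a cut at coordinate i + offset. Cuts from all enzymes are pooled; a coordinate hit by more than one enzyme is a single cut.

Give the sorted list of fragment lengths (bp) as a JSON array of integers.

[3,4,9,14,16]

Scan for sites:
  XjeIII (GTCAAT, off=5): starts [12] → cuts [17]
  LmaIV (GTCGCGAG, off=2): starts [22] → cuts [24]
  IvoX (TTTTCG, off=0): starts [1] → cuts [1]
  HnxIV (CGTA, off=3): starts [18, 30] → cuts [21, 33]

Pooled cuts: [1, 17, 21, 24, 33]

Fragments:
  1→17: 16 bp
  17→21: 4 bp
  21→24: 3 bp
  24→33: 9 bp
  33→1 (wrap): 46-33+1 = 14 bp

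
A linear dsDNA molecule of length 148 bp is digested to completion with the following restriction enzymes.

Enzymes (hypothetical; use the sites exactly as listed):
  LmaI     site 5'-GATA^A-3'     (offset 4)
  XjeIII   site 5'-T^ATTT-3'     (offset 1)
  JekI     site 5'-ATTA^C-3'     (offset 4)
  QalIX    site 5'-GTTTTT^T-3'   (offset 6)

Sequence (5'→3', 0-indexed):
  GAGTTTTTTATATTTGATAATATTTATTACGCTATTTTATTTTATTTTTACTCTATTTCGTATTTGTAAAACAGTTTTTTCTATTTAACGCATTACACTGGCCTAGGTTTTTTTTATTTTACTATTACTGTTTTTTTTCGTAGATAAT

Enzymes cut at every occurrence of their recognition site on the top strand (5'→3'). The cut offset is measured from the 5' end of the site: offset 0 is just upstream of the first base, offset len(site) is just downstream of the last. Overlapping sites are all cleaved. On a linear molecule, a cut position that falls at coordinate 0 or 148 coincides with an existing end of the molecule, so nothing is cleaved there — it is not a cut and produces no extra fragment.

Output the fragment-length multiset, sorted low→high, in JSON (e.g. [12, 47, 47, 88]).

Scan for sites:
  LmaI GATAA/4: at [15, 142] ⇒ [19, 146]
  XjeIII TATTT/1: at [10, 20, 32, 37, 42, 53, 60, 81, 114] ⇒ [11, 21, 33, 38, 43, 54, 61, 82, 115]
  JekI ATTAC/4: at [25, 91, 123] ⇒ [29, 95, 127]
  QalIX GTTTTTT/6: at [2, 73, 106, 129] ⇒ [8, 79, 112, 135]

All cut coordinates (distinct, sorted): [8, 11, 19, 21, 29, 33, 38, 43, 54, 61, 79, 82, 95, 112, 115, 127, 135, 146]

Fragments:
  [0,8): 8 bp
  [8,11): 3 bp
  [11,19): 8 bp
  [19,21): 2 bp
  [21,29): 8 bp
  [29,33): 4 bp
  [33,38): 5 bp
  [38,43): 5 bp
  [43,54): 11 bp
  [54,61): 7 bp
  [61,79): 18 bp
  [79,82): 3 bp
  [82,95): 13 bp
  [95,112): 17 bp
  [112,115): 3 bp
  [115,127): 12 bp
  [127,135): 8 bp
  [135,146): 11 bp
  [146,148): 2 bp

[2,2,3,3,3,4,5,5,7,8,8,8,8,11,11,12,13,17,18]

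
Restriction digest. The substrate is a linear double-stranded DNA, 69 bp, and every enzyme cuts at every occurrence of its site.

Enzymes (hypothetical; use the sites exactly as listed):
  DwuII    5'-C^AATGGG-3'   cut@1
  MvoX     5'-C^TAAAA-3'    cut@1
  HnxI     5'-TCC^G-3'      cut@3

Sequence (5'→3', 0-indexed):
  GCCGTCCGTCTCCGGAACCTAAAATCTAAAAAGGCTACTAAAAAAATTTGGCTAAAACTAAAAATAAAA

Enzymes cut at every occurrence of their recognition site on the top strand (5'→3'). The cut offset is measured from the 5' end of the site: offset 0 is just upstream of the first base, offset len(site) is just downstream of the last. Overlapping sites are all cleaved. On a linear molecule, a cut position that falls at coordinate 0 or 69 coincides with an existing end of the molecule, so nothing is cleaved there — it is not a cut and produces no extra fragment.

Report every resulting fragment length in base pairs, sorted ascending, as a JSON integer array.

Site scan:
  DwuII (CAATGGG, off=1): no sites
  MvoX (CTAAAA, off=1): starts [18, 25, 37, 51, 57] → cuts [19, 26, 38, 52, 58]
  HnxI (TCCG, off=3): starts [4, 10] → cuts [7, 13]

All cut coordinates (distinct, sorted): [7, 13, 19, 26, 38, 52, 58]

Fragment lengths:
  [0,7): 7 bp
  [7,13): 6 bp
  [13,19): 6 bp
  [19,26): 7 bp
  [26,38): 12 bp
  [38,52): 14 bp
  [52,58): 6 bp
  [58,69): 11 bp

[6,6,6,7,7,11,12,14]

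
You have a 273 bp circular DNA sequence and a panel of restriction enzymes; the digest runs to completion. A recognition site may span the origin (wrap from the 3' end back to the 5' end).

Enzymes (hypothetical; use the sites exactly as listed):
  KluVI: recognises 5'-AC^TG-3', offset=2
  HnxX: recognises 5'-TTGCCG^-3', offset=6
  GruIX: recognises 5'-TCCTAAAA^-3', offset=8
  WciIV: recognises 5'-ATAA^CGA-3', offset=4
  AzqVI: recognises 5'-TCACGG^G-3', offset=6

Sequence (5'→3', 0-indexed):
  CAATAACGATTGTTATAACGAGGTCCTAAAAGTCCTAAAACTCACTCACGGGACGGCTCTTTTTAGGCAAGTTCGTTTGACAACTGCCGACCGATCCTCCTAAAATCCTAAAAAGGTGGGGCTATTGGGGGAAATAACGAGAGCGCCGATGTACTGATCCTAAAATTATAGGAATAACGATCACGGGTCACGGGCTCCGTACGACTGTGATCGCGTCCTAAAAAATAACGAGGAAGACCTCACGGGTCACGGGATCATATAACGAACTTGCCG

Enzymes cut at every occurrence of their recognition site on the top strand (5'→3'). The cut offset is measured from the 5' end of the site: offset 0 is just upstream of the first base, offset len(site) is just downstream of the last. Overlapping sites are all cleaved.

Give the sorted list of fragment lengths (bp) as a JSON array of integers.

[5,6,7,7,8,9,9,10,11,11,11,12,12,12,13,17,17,18,21,24,33]

Site scan:
  KluVI (ACTG, off=2): starts [82, 152, 203] → cuts [84, 154, 205]
  HnxX (TTGCCG, off=6): starts [267] → cuts [0]
  GruIX (TCCTAAAA, off=8): starts [23, 32, 97, 105, 157, 215] → cuts [31, 40, 105, 113, 165, 223]
  WciIV (ATAACGA, off=4): starts [2, 14, 133, 173, 224, 258] → cuts [6, 18, 137, 177, 228, 262]
  AzqVI (TCACGGG, off=6): starts [45, 180, 187, 239, 246] → cuts [51, 186, 193, 245, 252]

All cut coordinates (distinct, sorted): [0, 6, 18, 31, 40, 51, 84, 105, 113, 137, 154, 165, 177, 186, 193, 205, 223, 228, 245, 252, 262]

Fragment lengths:
  0→6: 6 bp
  6→18: 12 bp
  18→31: 13 bp
  31→40: 9 bp
  40→51: 11 bp
  51→84: 33 bp
  84→105: 21 bp
  105→113: 8 bp
  113→137: 24 bp
  137→154: 17 bp
  154→165: 11 bp
  165→177: 12 bp
  177→186: 9 bp
  186→193: 7 bp
  193→205: 12 bp
  205→223: 18 bp
  223→228: 5 bp
  228→245: 17 bp
  245→252: 7 bp
  252→262: 10 bp
  262→0 (wrap): 273-262+0 = 11 bp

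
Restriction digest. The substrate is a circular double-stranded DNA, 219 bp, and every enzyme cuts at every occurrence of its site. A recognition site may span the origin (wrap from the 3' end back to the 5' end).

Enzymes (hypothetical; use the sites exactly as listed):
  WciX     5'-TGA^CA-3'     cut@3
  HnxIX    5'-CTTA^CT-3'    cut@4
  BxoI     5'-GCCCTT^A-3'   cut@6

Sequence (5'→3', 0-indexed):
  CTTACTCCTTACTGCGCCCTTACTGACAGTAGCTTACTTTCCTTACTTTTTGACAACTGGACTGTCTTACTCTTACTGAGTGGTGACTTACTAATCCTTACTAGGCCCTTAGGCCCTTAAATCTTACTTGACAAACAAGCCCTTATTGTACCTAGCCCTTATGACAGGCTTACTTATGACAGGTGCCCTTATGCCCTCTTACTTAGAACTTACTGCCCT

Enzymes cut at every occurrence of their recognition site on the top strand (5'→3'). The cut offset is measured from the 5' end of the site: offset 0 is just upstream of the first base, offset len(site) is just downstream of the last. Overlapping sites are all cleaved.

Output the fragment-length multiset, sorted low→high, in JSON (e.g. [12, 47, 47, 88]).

[1,4,4,5,6,7,7,8,8,8,8,9,10,10,10,10,11,11,11,11,13,15,16,16]

Per-enzyme occurrences:
  WciX TGACA/3: at [23, 50, 128, 161, 176] ⇒ [26, 53, 131, 164, 179]
  HnxIX CTTACT/4: at [0, 7, 18, 32, 41, 65, 71, 86, 96, 122, 168, 197, 208] ⇒ [4, 11, 22, 36, 45, 69, 75, 90, 100, 126, 172, 201, 212]
  BxoI GCCCTTA/6: at [15, 104, 112, 138, 154, 184] ⇒ [21, 110, 118, 144, 160, 190]

All cut coordinates (distinct, sorted): [4, 11, 21, 22, 26, 36, 45, 53, 69, 75, 90, 100, 110, 118, 126, 131, 144, 160, 164, 172, 179, 190, 201, 212]

Fragment lengths:
  4→11: 7 bp
  11→21: 10 bp
  21→22: 1 bp
  22→26: 4 bp
  26→36: 10 bp
  36→45: 9 bp
  45→53: 8 bp
  53→69: 16 bp
  69→75: 6 bp
  75→90: 15 bp
  90→100: 10 bp
  100→110: 10 bp
  110→118: 8 bp
  118→126: 8 bp
  126→131: 5 bp
  131→144: 13 bp
  144→160: 16 bp
  160→164: 4 bp
  164→172: 8 bp
  172→179: 7 bp
  179→190: 11 bp
  190→201: 11 bp
  201→212: 11 bp
  212→4 (wrap): 219-212+4 = 11 bp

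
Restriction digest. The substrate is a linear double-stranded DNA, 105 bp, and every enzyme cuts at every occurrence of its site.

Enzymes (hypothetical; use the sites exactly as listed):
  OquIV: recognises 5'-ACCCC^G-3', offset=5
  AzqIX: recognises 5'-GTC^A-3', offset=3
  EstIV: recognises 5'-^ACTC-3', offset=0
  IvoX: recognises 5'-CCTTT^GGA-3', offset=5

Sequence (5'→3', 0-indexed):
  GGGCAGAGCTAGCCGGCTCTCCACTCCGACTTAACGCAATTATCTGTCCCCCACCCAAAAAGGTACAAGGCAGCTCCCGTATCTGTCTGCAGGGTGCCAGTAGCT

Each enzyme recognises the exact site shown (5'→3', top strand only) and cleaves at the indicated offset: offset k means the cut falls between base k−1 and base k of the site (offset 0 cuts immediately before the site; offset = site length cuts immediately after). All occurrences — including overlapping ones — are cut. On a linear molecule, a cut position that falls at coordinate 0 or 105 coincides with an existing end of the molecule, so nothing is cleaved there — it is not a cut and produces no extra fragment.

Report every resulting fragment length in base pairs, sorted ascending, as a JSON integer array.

[22,83]

Site scan:
  OquIV (ACCCCG, off=5): no sites
  AzqIX (GTCA, off=3): no sites
  EstIV (ACTC, off=0): starts [22] → cuts [22]
  IvoX (CCTTTGGA, off=5): no sites

Pooled cuts: [22]

Fragments:
  [0,22): 22 bp
  [22,105): 83 bp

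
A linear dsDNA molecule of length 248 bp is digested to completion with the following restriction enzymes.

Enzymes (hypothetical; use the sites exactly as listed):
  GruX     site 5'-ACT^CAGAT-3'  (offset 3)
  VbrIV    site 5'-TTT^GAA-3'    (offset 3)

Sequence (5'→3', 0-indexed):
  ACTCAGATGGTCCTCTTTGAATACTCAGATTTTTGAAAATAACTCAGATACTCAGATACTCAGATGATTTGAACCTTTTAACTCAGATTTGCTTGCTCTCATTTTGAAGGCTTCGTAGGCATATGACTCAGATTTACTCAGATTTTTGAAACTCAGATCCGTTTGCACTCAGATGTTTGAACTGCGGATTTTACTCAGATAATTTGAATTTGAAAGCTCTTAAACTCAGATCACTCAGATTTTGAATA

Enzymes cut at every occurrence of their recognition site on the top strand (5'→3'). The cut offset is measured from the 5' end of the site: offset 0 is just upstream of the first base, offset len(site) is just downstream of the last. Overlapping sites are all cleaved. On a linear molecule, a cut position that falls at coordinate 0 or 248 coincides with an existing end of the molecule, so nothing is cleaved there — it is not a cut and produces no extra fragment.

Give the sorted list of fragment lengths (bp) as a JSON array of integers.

[3,5,6,6,7,8,8,8,9,9,9,9,10,10,10,10,13,15,15,16,17,22,23]

Site scan:
  GruX (ACTCAGAT, off=3): starts [0, 22, 41, 49, 57, 80, 125, 135, 150, 166, 192, 223, 232] → cuts [3, 25, 44, 52, 60, 83, 128, 138, 153, 169, 195, 226, 235]
  VbrIV (TTTGAA, off=3): starts [15, 31, 67, 102, 144, 175, 202, 208, 240] → cuts [18, 34, 70, 105, 147, 178, 205, 211, 243]

All cut coordinates (distinct, sorted): [3, 18, 25, 34, 44, 52, 60, 70, 83, 105, 128, 138, 147, 153, 169, 178, 195, 205, 211, 226, 235, 243]

Fragment lengths:
  [0,3): 3 bp
  [3,18): 15 bp
  [18,25): 7 bp
  [25,34): 9 bp
  [34,44): 10 bp
  [44,52): 8 bp
  [52,60): 8 bp
  [60,70): 10 bp
  [70,83): 13 bp
  [83,105): 22 bp
  [105,128): 23 bp
  [128,138): 10 bp
  [138,147): 9 bp
  [147,153): 6 bp
  [153,169): 16 bp
  [169,178): 9 bp
  [178,195): 17 bp
  [195,205): 10 bp
  [205,211): 6 bp
  [211,226): 15 bp
  [226,235): 9 bp
  [235,243): 8 bp
  [243,248): 5 bp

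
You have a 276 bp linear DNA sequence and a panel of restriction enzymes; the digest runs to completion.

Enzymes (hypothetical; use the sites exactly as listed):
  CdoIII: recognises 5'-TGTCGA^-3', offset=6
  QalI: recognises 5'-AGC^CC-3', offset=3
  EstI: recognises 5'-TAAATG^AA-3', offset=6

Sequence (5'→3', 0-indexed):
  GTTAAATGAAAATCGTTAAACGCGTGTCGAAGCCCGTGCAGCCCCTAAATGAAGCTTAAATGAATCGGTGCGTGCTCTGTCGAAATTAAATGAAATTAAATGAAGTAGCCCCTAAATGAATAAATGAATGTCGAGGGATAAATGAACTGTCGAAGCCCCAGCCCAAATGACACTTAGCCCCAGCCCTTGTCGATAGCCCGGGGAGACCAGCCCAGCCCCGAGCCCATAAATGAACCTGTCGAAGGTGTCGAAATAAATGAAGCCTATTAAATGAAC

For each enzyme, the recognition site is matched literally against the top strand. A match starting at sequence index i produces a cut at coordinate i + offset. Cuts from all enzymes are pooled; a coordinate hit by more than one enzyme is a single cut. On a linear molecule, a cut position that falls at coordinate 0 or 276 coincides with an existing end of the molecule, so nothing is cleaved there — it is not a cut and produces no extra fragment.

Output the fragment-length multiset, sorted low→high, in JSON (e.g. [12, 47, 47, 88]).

Scan for sites:
  CdoIII TGTCGA/6: at [24, 77, 128, 147, 187, 236, 245] ⇒ [30, 83, 134, 153, 193, 242, 251]
  QalI AGCCC/3: at [30, 39, 106, 153, 159, 175, 181, 194, 208, 213, 220] ⇒ [33, 42, 109, 156, 162, 178, 184, 197, 211, 216, 223]
  EstI TAAATGAA/6: at [2, 45, 56, 86, 96, 112, 120, 138, 226, 253, 267] ⇒ [8, 51, 62, 92, 102, 118, 126, 144, 232, 259, 273]

All cut coordinates (distinct, sorted): [8, 30, 33, 42, 51, 62, 83, 92, 102, 109, 118, 126, 134, 144, 153, 156, 162, 178, 184, 193, 197, 211, 216, 223, 232, 242, 251, 259, 273]

Fragment lengths:
  [0,8): 8 bp
  [8,30): 22 bp
  [30,33): 3 bp
  [33,42): 9 bp
  [42,51): 9 bp
  [51,62): 11 bp
  [62,83): 21 bp
  [83,92): 9 bp
  [92,102): 10 bp
  [102,109): 7 bp
  [109,118): 9 bp
  [118,126): 8 bp
  [126,134): 8 bp
  [134,144): 10 bp
  [144,153): 9 bp
  [153,156): 3 bp
  [156,162): 6 bp
  [162,178): 16 bp
  [178,184): 6 bp
  [184,193): 9 bp
  [193,197): 4 bp
  [197,211): 14 bp
  [211,216): 5 bp
  [216,223): 7 bp
  [223,232): 9 bp
  [232,242): 10 bp
  [242,251): 9 bp
  [251,259): 8 bp
  [259,273): 14 bp
  [273,276): 3 bp

[3,3,3,4,5,6,6,7,7,8,8,8,8,9,9,9,9,9,9,9,9,10,10,10,11,14,14,16,21,22]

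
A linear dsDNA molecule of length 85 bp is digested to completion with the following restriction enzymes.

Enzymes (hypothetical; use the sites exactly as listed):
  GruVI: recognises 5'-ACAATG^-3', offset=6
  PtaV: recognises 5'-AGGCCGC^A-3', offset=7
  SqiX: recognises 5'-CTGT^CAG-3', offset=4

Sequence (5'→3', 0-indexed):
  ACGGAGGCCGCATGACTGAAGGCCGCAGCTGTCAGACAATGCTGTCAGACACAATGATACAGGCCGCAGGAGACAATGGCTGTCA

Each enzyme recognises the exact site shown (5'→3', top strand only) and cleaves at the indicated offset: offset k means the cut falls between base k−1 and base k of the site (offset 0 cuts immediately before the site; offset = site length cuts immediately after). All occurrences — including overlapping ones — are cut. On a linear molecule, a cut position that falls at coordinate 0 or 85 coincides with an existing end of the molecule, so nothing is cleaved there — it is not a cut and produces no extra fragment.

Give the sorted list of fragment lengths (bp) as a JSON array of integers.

[4,6,7,9,11,11,11,11,15]

Scan for sites:
  GruVI ACAATG/6: at [35, 50, 72] ⇒ [41, 56, 78]
  PtaV AGGCCGCA/7: at [4, 19, 60] ⇒ [11, 26, 67]
  SqiX CTGTCAG/4: at [28, 41] ⇒ [32, 45]

Pooled cuts: [11, 26, 32, 41, 45, 56, 67, 78]

Fragment lengths:
  [0,11): 11 bp
  [11,26): 15 bp
  [26,32): 6 bp
  [32,41): 9 bp
  [41,45): 4 bp
  [45,56): 11 bp
  [56,67): 11 bp
  [67,78): 11 bp
  [78,85): 7 bp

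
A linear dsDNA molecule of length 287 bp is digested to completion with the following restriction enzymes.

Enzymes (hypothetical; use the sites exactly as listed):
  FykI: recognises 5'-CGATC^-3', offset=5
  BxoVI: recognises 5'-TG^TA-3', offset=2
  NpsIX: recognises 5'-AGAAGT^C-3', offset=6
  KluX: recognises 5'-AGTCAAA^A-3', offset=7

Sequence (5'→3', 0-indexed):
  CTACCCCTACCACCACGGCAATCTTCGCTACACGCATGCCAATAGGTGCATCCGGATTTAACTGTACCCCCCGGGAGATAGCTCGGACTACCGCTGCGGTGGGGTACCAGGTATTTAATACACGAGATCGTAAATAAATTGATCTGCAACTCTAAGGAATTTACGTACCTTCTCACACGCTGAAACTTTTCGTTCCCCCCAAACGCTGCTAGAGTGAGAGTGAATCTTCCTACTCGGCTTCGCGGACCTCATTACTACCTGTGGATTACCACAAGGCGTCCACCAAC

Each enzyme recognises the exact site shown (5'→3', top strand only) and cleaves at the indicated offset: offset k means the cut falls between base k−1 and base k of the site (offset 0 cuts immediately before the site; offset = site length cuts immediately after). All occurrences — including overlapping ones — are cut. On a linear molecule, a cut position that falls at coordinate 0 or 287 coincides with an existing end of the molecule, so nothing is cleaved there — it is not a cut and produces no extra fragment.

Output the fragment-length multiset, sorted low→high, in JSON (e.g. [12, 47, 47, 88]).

[64,223]

Site scan:
  FykI (CGATC, off=5): no sites
  BxoVI (TGTA, off=2): starts [62] → cuts [64]
  NpsIX (AGAAGTC, off=6): no sites
  KluX (AGTCAAAA, off=7): no sites

All cut coordinates (distinct, sorted): [64]

Fragment lengths:
  [0,64): 64 bp
  [64,287): 223 bp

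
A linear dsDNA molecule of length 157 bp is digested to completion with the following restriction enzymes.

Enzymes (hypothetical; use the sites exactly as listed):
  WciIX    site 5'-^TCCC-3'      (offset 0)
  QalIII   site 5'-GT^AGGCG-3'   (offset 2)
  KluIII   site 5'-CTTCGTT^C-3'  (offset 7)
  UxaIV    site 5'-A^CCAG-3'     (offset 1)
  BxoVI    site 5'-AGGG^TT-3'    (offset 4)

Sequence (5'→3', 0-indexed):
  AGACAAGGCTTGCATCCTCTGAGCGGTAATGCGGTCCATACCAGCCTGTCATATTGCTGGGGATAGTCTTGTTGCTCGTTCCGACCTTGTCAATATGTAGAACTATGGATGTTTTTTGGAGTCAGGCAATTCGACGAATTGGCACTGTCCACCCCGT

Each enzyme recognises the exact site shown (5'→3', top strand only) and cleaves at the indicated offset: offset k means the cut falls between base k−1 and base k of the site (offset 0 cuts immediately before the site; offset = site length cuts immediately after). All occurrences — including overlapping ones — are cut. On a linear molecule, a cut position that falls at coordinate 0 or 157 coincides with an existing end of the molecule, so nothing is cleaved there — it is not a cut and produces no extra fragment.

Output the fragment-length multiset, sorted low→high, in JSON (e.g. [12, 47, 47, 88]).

Per-enzyme occurrences:
  WciIX (TCCC, off=0): no sites
  QalIII (GTAGGCG, off=2): no sites
  KluIII (CTTCGTTC, off=7): no sites
  UxaIV (ACCAG, off=1): starts [39] → cuts [40]
  BxoVI (AGGGTT, off=4): no sites

All cut coordinates (distinct, sorted): [40]

Fragment lengths:
  [0,40): 40 bp
  [40,157): 117 bp

[40,117]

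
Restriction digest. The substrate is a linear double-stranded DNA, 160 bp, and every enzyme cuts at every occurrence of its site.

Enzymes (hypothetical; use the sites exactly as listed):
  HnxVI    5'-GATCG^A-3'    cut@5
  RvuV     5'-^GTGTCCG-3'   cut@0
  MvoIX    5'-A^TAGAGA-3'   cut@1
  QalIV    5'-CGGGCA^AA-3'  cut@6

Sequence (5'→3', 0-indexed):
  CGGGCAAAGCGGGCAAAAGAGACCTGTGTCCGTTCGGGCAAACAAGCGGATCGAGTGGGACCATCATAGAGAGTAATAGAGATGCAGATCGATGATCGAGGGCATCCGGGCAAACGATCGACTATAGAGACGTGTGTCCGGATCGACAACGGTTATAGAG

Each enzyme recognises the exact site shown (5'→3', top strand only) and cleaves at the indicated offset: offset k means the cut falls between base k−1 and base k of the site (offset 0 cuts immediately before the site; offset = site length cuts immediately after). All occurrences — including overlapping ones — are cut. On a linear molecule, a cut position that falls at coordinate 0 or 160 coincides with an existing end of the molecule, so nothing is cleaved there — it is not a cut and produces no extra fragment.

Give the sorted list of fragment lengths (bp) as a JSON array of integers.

Per-enzyme occurrences:
  HnxVI GATCGA/5: at [48, 86, 93, 115, 140] ⇒ [53, 91, 98, 120, 145]
  RvuV GTGTCCG/0: at [25, 133] ⇒ [25, 133]
  MvoIX ATAGAGA/1: at [65, 75, 123] ⇒ [66, 76, 124]
  QalIV CGGGCAAA/6: at [0, 9, 34, 106] ⇒ [6, 15, 40, 112]

All cut coordinates (distinct, sorted): [6, 15, 25, 40, 53, 66, 76, 91, 98, 112, 120, 124, 133, 145]

Fragment lengths:
  [0,6): 6 bp
  [6,15): 9 bp
  [15,25): 10 bp
  [25,40): 15 bp
  [40,53): 13 bp
  [53,66): 13 bp
  [66,76): 10 bp
  [76,91): 15 bp
  [91,98): 7 bp
  [98,112): 14 bp
  [112,120): 8 bp
  [120,124): 4 bp
  [124,133): 9 bp
  [133,145): 12 bp
  [145,160): 15 bp

[4,6,7,8,9,9,10,10,12,13,13,14,15,15,15]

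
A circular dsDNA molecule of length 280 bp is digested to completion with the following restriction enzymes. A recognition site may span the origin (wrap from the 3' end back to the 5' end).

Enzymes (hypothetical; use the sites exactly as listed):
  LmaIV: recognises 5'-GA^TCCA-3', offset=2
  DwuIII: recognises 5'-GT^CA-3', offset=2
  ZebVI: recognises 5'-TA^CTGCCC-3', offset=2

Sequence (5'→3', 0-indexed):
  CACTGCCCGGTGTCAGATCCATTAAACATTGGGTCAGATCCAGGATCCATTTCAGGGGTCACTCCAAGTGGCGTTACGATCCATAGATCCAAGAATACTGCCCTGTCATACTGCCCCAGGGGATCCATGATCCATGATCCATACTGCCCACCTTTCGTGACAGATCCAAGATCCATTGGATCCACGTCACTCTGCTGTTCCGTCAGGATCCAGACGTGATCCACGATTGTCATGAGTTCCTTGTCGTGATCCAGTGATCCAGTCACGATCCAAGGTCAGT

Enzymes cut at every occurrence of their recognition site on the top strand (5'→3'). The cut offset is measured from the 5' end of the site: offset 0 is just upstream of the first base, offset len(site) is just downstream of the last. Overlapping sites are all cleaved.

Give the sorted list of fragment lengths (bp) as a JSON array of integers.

Scan for sites:
  LmaIV GATCCA/2: at [15, 36, 43, 77, 85, 121, 128, 135, 162, 169, 178, 206, 217, 247, 255, 266] ⇒ [17, 38, 45, 79, 87, 123, 130, 137, 164, 171, 180, 208, 219, 249, 257, 268]
  DwuIII GTCA/2: at [11, 32, 57, 104, 185, 201, 228, 261, 274, 278] ⇒ [0, 13, 34, 59, 106, 187, 203, 230, 263, 276]
  ZebVI TACTGCCC/2: at [95, 108, 141] ⇒ [97, 110, 143]

All cut coordinates (distinct, sorted): [0, 13, 17, 34, 38, 45, 59, 79, 87, 97, 106, 110, 123, 130, 137, 143, 164, 171, 180, 187, 203, 208, 219, 230, 249, 257, 263, 268, 276]

Fragment lengths:
  0→13: 13 bp
  13→17: 4 bp
  17→34: 17 bp
  34→38: 4 bp
  38→45: 7 bp
  45→59: 14 bp
  59→79: 20 bp
  79→87: 8 bp
  87→97: 10 bp
  97→106: 9 bp
  106→110: 4 bp
  110→123: 13 bp
  123→130: 7 bp
  130→137: 7 bp
  137→143: 6 bp
  143→164: 21 bp
  164→171: 7 bp
  171→180: 9 bp
  180→187: 7 bp
  187→203: 16 bp
  203→208: 5 bp
  208→219: 11 bp
  219→230: 11 bp
  230→249: 19 bp
  249→257: 8 bp
  257→263: 6 bp
  263→268: 5 bp
  268→276: 8 bp
  276→0 (wrap): 280-276+0 = 4 bp

[4,4,4,4,5,5,6,6,7,7,7,7,7,8,8,8,9,9,10,11,11,13,13,14,16,17,19,20,21]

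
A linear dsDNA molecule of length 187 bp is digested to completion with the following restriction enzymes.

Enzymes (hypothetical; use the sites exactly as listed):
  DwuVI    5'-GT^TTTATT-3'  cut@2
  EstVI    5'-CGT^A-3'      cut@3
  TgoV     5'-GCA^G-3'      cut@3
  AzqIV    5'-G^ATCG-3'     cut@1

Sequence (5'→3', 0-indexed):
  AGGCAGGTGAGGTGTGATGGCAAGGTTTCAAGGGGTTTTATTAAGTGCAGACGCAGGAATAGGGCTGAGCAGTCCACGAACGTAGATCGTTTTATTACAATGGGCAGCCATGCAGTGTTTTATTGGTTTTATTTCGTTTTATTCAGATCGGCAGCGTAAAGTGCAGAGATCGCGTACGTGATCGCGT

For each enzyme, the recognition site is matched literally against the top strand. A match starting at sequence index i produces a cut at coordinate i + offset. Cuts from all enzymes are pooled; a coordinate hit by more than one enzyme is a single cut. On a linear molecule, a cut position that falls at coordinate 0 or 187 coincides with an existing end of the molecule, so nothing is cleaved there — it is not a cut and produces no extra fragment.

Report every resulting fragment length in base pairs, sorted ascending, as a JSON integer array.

[2,3,4,4,5,5,5,6,7,7,7,8,8,9,9,10,12,13,16,16,31]

Per-enzyme occurrences:
  DwuVI GTTTTATT/2: at [34, 88, 116, 125, 135] ⇒ [36, 90, 118, 127, 137]
  EstVI CGTA/3: at [80, 154, 172] ⇒ [83, 157, 175]
  TgoV GCAG/3: at [2, 46, 52, 68, 103, 111, 150, 162] ⇒ [5, 49, 55, 71, 106, 114, 153, 165]
  AzqIV GATCG/1: at [84, 145, 167, 179] ⇒ [85, 146, 168, 180]

Pooled cuts: [5, 36, 49, 55, 71, 83, 85, 90, 106, 114, 118, 127, 137, 146, 153, 157, 165, 168, 175, 180]

Fragment lengths:
  [0,5): 5 bp
  [5,36): 31 bp
  [36,49): 13 bp
  [49,55): 6 bp
  [55,71): 16 bp
  [71,83): 12 bp
  [83,85): 2 bp
  [85,90): 5 bp
  [90,106): 16 bp
  [106,114): 8 bp
  [114,118): 4 bp
  [118,127): 9 bp
  [127,137): 10 bp
  [137,146): 9 bp
  [146,153): 7 bp
  [153,157): 4 bp
  [157,165): 8 bp
  [165,168): 3 bp
  [168,175): 7 bp
  [175,180): 5 bp
  [180,187): 7 bp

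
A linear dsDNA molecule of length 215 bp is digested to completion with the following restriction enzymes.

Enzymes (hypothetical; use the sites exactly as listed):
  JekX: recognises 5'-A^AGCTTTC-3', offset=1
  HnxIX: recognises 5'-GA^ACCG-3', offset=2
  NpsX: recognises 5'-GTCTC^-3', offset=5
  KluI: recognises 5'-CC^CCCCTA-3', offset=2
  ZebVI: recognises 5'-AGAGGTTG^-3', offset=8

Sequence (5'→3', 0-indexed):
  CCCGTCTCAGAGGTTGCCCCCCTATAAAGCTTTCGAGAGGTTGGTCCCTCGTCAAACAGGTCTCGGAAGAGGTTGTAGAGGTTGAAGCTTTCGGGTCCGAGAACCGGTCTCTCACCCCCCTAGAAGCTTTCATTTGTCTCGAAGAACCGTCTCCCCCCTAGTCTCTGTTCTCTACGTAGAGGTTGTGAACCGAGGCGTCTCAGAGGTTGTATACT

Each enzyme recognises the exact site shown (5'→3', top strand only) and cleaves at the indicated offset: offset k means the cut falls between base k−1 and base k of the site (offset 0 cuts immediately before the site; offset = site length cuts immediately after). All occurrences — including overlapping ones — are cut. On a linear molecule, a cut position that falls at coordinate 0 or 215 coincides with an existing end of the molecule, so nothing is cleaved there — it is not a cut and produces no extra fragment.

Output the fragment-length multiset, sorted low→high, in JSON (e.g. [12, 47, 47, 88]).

[1,1,2,3,5,5,6,8,8,8,8,8,9,9,9,11,11,13,16,16,17,20,21]

Site scan:
  JekX AAGCTTTC/1: at [26, 84, 123] ⇒ [27, 85, 124]
  HnxIX GAACCG/2: at [100, 143, 186] ⇒ [102, 145, 188]
  NpsX GTCTC/5: at [3, 59, 106, 135, 148, 160, 196] ⇒ [8, 64, 111, 140, 153, 165, 201]
  KluI CCCCCCTA/2: at [16, 114, 152] ⇒ [18, 116, 154]
  ZebVI AGAGGTTG/8: at [8, 35, 67, 76, 177, 201] ⇒ [16, 43, 75, 84, 185, 209]

Pooled cuts: [8, 16, 18, 27, 43, 64, 75, 84, 85, 102, 111, 116, 124, 140, 145, 153, 154, 165, 185, 188, 201, 209]

Fragment lengths:
  [0,8): 8 bp
  [8,16): 8 bp
  [16,18): 2 bp
  [18,27): 9 bp
  [27,43): 16 bp
  [43,64): 21 bp
  [64,75): 11 bp
  [75,84): 9 bp
  [84,85): 1 bp
  [85,102): 17 bp
  [102,111): 9 bp
  [111,116): 5 bp
  [116,124): 8 bp
  [124,140): 16 bp
  [140,145): 5 bp
  [145,153): 8 bp
  [153,154): 1 bp
  [154,165): 11 bp
  [165,185): 20 bp
  [185,188): 3 bp
  [188,201): 13 bp
  [201,209): 8 bp
  [209,215): 6 bp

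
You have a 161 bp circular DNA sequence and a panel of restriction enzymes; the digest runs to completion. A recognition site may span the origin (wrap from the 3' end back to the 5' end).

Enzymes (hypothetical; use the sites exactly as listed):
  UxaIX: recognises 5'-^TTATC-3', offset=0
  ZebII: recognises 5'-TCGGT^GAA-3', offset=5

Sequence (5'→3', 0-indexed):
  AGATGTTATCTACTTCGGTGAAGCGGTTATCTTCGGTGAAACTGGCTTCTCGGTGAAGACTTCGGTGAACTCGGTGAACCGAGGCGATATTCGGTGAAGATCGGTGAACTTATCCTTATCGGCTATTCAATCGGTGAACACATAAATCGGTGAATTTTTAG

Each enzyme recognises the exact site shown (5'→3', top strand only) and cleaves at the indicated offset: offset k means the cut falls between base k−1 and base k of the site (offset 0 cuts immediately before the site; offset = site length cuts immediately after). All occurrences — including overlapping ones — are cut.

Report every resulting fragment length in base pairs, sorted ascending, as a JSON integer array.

Per-enzyme occurrences:
  UxaIX (TTATC, off=0): starts [5, 26, 109, 115] → cuts [5, 26, 109, 115]
  ZebII (TCGGTGAA, off=5): starts [14, 32, 49, 61, 70, 90, 100, 130, 146] → cuts [19, 37, 54, 66, 75, 95, 105, 135, 151]

Pooled cuts: [5, 19, 26, 37, 54, 66, 75, 95, 105, 109, 115, 135, 151]

Fragment lengths:
  5→19: 14 bp
  19→26: 7 bp
  26→37: 11 bp
  37→54: 17 bp
  54→66: 12 bp
  66→75: 9 bp
  75→95: 20 bp
  95→105: 10 bp
  105→109: 4 bp
  109→115: 6 bp
  115→135: 20 bp
  135→151: 16 bp
  151→5 (wrap): 161-151+5 = 15 bp

[4,6,7,9,10,11,12,14,15,16,17,20,20]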